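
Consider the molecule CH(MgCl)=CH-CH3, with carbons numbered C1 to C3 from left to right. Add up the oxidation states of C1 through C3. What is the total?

-6

Tallying each carbon's bonds:
C1: 2C, 1H, 1Mg → 0 − 1 − 1 = -2
C2: 3C, 1H → 0 − 1 = -1
C3: 1C, 3H → 0 − 3 = -3
Sum = -2 − 1 − 3 = -6.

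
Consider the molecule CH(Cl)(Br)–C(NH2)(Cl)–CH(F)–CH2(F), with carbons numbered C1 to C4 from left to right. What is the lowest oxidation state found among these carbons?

Each bond to a more electronegative atom (O, N, halogen) counts +1, each bond to a less electronegative atom (H, metal, B, Si) counts −1, and each C–C bond counts 0. Tallying each carbon:
C1: 1C, 1H, 1Cl, 1Br → 0 − 1 + 1 + 1 = +1
C2: 2C, 1N, 1Cl → 0 + 1 + 1 = +2
C3: 2C, 1H, 1F → 0 − 1 + 1 = 0
C4: 1C, 2H, 1F → 0 − 2 + 1 = -1
The lowest value is -1.

-1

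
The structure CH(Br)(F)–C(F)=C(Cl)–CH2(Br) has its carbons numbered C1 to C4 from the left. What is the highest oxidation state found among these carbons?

Count +1 for every bond to an atom more electronegative than carbon and −1 for every bond to one less electronegative; C–C bonds are 0. Tallying each carbon:
C1: 1C, 1H, 1F, 1Br → 0 − 1 + 1 + 1 = +1
C2: 3C, 1F → 0 + 1 = +1
C3: 3C, 1Cl → 0 + 1 = +1
C4: 1C, 2H, 1Br → 0 − 2 + 1 = -1
The highest value is +1.

+1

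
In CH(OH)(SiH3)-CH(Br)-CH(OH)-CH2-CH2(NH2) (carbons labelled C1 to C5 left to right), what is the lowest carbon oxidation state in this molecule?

Bonds to more-electronegative neighbours contribute +1 each, bonds to H or metals contribute −1 each, and C–C bonds contribute 0. Tallying each carbon:
C1: 1C, 1H, 1O, 1Si → 0 − 1 + 1 − 1 = -1
C2: 2C, 1H, 1Br → 0 − 1 + 1 = 0
C3: 2C, 1H, 1O → 0 − 1 + 1 = 0
C4: 2C, 2H → 0 − 2 = -2
C5: 1C, 2H, 1N → 0 − 2 + 1 = -1
The lowest value is -2.

-2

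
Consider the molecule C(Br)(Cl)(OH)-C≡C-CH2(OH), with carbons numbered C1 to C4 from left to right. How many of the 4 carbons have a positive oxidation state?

1

Tallying each carbon's bonds:
C1: 1C, 1O, 1Cl, 1Br → 0 + 1 + 1 + 1 = +3
C2: 4C → 0 = 0
C3: 4C → 0 = 0
C4: 1C, 2H, 1O → 0 − 2 + 1 = -1
1 carbon (C1) meets the condition.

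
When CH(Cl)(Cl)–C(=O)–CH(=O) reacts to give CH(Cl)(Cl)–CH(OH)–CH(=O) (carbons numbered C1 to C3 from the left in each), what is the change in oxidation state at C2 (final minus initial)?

-2

Before: C2 has 2 bonds to C, 2 bonds to O → oxidation state +2.
After: C2 has 2 bonds to C, 1 bond to H, 1 bond to O → oxidation state 0.
Δ = 0 − (+2) = -2, so this is a reduction at C2.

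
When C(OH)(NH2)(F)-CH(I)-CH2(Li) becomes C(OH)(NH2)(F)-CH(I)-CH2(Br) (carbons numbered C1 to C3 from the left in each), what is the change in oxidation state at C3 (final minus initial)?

+2

Before: C3 has 1 bond to C, 2 bonds to H, 1 bond to Li → oxidation state -3.
After: C3 has 1 bond to C, 2 bonds to H, 1 bond to Br → oxidation state -1.
Δ = -1 − (-3) = +2, so this is an oxidation at C3.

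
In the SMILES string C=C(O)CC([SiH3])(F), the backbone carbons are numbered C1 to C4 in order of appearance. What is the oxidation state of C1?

C1 has a double bond to C (2×0 = 0), one bond to H (-1), one bond to H (-1).
Oxidation state = 0 − 1 − 1 = -2.

-2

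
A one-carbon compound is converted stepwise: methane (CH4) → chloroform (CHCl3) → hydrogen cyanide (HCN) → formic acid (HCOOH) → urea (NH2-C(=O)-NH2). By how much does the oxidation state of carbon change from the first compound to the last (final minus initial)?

+8

Carbon oxidation states along the series — methane: -4, chloroform: +2, hydrogen cyanide: +2, formic acid: +2, urea: +4.
Net change = +4 − (-4) = +8.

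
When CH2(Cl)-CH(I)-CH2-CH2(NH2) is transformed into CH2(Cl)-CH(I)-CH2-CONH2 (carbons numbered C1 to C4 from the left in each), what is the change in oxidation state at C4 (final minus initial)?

Before: C4 has 1 bond to C, 2 bonds to H, 1 bond to N → oxidation state -1.
After: C4 has 1 bond to C, 2 bonds to O, 1 bond to N → oxidation state +3.
Δ = +3 − (-1) = +4, so this is an oxidation at C4.

+4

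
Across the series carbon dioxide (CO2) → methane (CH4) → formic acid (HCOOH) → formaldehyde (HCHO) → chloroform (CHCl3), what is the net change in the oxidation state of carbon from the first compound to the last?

Carbon oxidation states along the series — carbon dioxide: +4, methane: -4, formic acid: +2, formaldehyde: 0, chloroform: +2.
Net change = +2 − (+4) = -2.

-2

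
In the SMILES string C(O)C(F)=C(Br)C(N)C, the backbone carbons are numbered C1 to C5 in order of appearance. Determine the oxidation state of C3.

Assign +1 per bond to O/N/halogen, −1 per bond to H or an electropositive element, and 0 per bond to carbon.
C3 has a double bond to C (2×0 = 0), one bond to C (0), one bond to Br (+1).
Oxidation state = 0 + 0 + 1 = +1.

+1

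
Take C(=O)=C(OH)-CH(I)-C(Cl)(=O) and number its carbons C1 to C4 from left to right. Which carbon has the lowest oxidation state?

Tallying each carbon's bonds:
C1: 2C, 2O → 0 + 2 = +2
C2: 3C, 1O → 0 + 1 = +1
C3: 2C, 1H, 1I → 0 − 1 + 1 = 0
C4: 1C, 2O, 1Cl → 0 + 2 + 1 = +3
The most reduced carbon is C3 at 0.

C3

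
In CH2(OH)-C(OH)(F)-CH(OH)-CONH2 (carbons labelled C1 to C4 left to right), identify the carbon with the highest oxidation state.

C4

Bonds to more-electronegative neighbours contribute +1 each, bonds to H or metals contribute −1 each, and C–C bonds contribute 0. Tallying each carbon:
C1: 1C, 2H, 1O → 0 − 2 + 1 = -1
C2: 2C, 1O, 1F → 0 + 1 + 1 = +2
C3: 2C, 1H, 1O → 0 − 1 + 1 = 0
C4: 1C, 2O, 1N → 0 + 2 + 1 = +3
The most oxidised carbon is C4 at +3.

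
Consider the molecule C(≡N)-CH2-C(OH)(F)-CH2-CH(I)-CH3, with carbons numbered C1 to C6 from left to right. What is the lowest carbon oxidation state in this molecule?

Tallying each carbon's bonds:
C1: 1C, 3N → 0 + 3 = +3
C2: 2C, 2H → 0 − 2 = -2
C3: 2C, 1O, 1F → 0 + 1 + 1 = +2
C4: 2C, 2H → 0 − 2 = -2
C5: 2C, 1H, 1I → 0 − 1 + 1 = 0
C6: 1C, 3H → 0 − 3 = -3
The lowest value is -3.

-3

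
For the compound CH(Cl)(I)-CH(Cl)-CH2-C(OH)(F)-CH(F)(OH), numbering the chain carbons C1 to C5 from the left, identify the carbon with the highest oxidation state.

Each bond to a more electronegative atom (O, N, halogen) counts +1, each bond to a less electronegative atom (H, metal, B, Si) counts −1, and each C–C bond counts 0. Tallying each carbon:
C1: 1C, 1H, 1Cl, 1I → 0 − 1 + 1 + 1 = +1
C2: 2C, 1H, 1Cl → 0 − 1 + 1 = 0
C3: 2C, 2H → 0 − 2 = -2
C4: 2C, 1O, 1F → 0 + 1 + 1 = +2
C5: 1C, 1H, 1O, 1F → 0 − 1 + 1 + 1 = +1
The most oxidised carbon is C4 at +2.

C4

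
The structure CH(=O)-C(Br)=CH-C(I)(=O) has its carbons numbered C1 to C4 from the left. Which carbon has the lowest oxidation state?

Tallying each carbon's bonds:
C1: 1C, 1H, 2O → 0 − 1 + 2 = +1
C2: 3C, 1Br → 0 + 1 = +1
C3: 3C, 1H → 0 − 1 = -1
C4: 1C, 2O, 1I → 0 + 2 + 1 = +3
The most reduced carbon is C3 at -1.

C3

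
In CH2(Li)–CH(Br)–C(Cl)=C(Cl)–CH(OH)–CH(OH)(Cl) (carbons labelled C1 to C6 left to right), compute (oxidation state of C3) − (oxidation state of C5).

+1

C3: 3C, 1Cl → 0 + 1 = +1
C5: 2C, 1H, 1O → 0 − 1 + 1 = 0
Difference: +1 − (0) = +1.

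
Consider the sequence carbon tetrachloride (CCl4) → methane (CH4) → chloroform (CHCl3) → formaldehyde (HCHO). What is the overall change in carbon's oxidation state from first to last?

Carbon oxidation states along the series — carbon tetrachloride: +4, methane: -4, chloroform: +2, formaldehyde: 0.
Net change = 0 − (+4) = -4.

-4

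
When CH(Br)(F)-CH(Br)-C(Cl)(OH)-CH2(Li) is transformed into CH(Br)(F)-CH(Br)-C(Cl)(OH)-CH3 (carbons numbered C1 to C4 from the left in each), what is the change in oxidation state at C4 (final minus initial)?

Before: C4 has 1 bond to C, 2 bonds to H, 1 bond to Li → oxidation state -3.
After: C4 has 1 bond to C, 3 bonds to H → oxidation state -3.
Δ = -3 − (-3) = 0, so no net redox change at C4.

0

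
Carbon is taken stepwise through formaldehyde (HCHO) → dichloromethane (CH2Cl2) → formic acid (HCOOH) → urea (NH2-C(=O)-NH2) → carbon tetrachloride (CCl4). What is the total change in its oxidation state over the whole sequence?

+4

Carbon oxidation states along the series — formaldehyde: 0, dichloromethane: 0, formic acid: +2, urea: +4, carbon tetrachloride: +4.
Net change = +4 − (0) = +4.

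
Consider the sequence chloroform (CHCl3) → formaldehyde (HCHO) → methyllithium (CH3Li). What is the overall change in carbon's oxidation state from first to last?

-6

Carbon oxidation states along the series — chloroform: +2, formaldehyde: 0, methyllithium: -4.
Net change = -4 − (+2) = -6.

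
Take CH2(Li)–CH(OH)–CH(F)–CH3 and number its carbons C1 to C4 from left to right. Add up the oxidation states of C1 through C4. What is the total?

-6

Tallying each carbon's bonds:
C1: 1C, 2H, 1Li → 0 − 2 − 1 = -3
C2: 2C, 1H, 1O → 0 − 1 + 1 = 0
C3: 2C, 1H, 1F → 0 − 1 + 1 = 0
C4: 1C, 3H → 0 − 3 = -3
Sum = -3 + 0 + 0 − 3 = -6.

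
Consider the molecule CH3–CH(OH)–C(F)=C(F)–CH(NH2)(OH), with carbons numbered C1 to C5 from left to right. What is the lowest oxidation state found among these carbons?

-3

Tallying each carbon's bonds:
C1: 1C, 3H → 0 − 3 = -3
C2: 2C, 1H, 1O → 0 − 1 + 1 = 0
C3: 3C, 1F → 0 + 1 = +1
C4: 3C, 1F → 0 + 1 = +1
C5: 1C, 1H, 1O, 1N → 0 − 1 + 1 + 1 = +1
The lowest value is -3.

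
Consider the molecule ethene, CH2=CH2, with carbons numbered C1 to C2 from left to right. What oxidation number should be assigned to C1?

C1 has one bond to H (-1), one bond to H (-1), a double bond to C (2×0 = 0).
Oxidation state = -1 − 1 + 0 = -2.

-2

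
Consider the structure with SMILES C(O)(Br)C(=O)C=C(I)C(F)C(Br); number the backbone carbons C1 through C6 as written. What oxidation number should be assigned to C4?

+1

Assign +1 per bond to O/N/halogen, −1 per bond to H or an electropositive element, and 0 per bond to carbon.
C4 has a double bond to C (2×0 = 0), one bond to C (0), one bond to I (+1).
Oxidation state = 0 + 0 + 1 = +1.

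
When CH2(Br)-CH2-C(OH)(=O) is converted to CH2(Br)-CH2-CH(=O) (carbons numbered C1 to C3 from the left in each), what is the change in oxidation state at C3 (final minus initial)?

-2

Before: C3 has 1 bond to C, 3 bonds to O → oxidation state +3.
After: C3 has 1 bond to C, 1 bond to H, 2 bonds to O → oxidation state +1.
Δ = +1 − (+3) = -2, so this is a reduction at C3.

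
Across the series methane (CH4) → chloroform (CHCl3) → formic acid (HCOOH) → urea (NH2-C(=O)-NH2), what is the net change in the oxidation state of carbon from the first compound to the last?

Carbon oxidation states along the series — methane: -4, chloroform: +2, formic acid: +2, urea: +4.
Net change = +4 − (-4) = +8.

+8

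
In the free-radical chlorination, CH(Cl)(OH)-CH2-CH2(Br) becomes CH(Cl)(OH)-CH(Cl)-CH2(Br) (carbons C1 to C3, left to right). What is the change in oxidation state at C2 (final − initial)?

Before: C2 has 2 bonds to C, 2 bonds to H → oxidation state -2.
After: C2 has 2 bonds to C, 1 bond to H, 1 bond to Cl → oxidation state 0.
Δ = 0 − (-2) = +2, so this is an oxidation at C2.

+2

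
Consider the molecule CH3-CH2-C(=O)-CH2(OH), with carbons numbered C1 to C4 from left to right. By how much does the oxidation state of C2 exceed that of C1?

C2: 2C, 2H → 0 − 2 = -2
C1: 1C, 3H → 0 − 3 = -3
Difference: -2 − (-3) = +1.

+1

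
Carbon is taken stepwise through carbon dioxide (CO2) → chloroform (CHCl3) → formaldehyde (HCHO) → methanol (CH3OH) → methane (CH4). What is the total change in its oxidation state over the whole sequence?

-8

Carbon oxidation states along the series — carbon dioxide: +4, chloroform: +2, formaldehyde: 0, methanol: -2, methane: -4.
Net change = -4 − (+4) = -8.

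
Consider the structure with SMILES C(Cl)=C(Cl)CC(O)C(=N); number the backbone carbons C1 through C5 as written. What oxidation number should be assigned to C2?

+1

Bonds to more-electronegative neighbours contribute +1 each, bonds to H or metals contribute −1 each, and C–C bonds contribute 0.
C2 has a double bond to C (2×0 = 0), one bond to C (0), one bond to Cl (+1).
Oxidation state = 0 + 0 + 1 = +1.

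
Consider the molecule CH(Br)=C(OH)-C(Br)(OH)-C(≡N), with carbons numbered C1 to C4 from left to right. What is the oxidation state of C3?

Assign +1 per bond to O/N/halogen, −1 per bond to H or an electropositive element, and 0 per bond to carbon.
C3 has one bond to C (0), one bond to C (0), one bond to Br (+1), one bond to O (+1).
Oxidation state = 0 + 0 + 1 + 1 = +2.

+2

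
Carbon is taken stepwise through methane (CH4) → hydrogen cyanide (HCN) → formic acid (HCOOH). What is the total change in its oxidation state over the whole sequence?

+6

Carbon oxidation states along the series — methane: -4, hydrogen cyanide: +2, formic acid: +2.
Net change = +2 − (-4) = +6.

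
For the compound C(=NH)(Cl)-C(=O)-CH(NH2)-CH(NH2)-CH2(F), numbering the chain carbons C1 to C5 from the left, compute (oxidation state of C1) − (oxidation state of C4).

+3

C1: 1C, 2N, 1Cl → 0 + 2 + 1 = +3
C4: 2C, 1H, 1N → 0 − 1 + 1 = 0
Difference: +3 − (0) = +3.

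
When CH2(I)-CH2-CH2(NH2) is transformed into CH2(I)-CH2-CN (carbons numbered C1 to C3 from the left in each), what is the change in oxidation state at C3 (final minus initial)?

Before: C3 has 1 bond to C, 2 bonds to H, 1 bond to N → oxidation state -1.
After: C3 has 1 bond to C, 3 bonds to N → oxidation state +3.
Δ = +3 − (-1) = +4, so this is an oxidation at C3.

+4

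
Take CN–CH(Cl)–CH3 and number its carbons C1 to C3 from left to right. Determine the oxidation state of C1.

+3

Each bond to a more electronegative atom (O, N, halogen) counts +1, each bond to a less electronegative atom (H, metal, B, Si) counts −1, and each C–C bond counts 0.
C1 has one bond to C (0), a triple bond to N (3×+1 = +3).
Oxidation state = 0 + 3 = +3.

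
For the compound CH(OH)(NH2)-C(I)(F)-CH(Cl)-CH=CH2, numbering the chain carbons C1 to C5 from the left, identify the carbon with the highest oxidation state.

Tallying each carbon's bonds:
C1: 1C, 1H, 1O, 1N → 0 − 1 + 1 + 1 = +1
C2: 2C, 1F, 1I → 0 + 1 + 1 = +2
C3: 2C, 1H, 1Cl → 0 − 1 + 1 = 0
C4: 3C, 1H → 0 − 1 = -1
C5: 2C, 2H → 0 − 2 = -2
The most oxidised carbon is C2 at +2.

C2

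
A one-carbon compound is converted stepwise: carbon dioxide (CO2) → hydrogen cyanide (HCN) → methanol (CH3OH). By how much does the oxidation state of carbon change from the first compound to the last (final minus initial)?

-6

Carbon oxidation states along the series — carbon dioxide: +4, hydrogen cyanide: +2, methanol: -2.
Net change = -2 − (+4) = -6.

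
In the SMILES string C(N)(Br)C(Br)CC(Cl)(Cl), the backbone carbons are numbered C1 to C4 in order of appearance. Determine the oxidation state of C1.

C1 has one bond to C (0), one bond to H (-1), one bond to N (+1), one bond to Br (+1).
Oxidation state = 0 − 1 + 1 + 1 = +1.

+1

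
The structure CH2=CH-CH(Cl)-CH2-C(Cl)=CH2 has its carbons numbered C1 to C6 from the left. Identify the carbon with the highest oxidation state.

C5

Tallying each carbon's bonds:
C1: 2C, 2H → 0 − 2 = -2
C2: 3C, 1H → 0 − 1 = -1
C3: 2C, 1H, 1Cl → 0 − 1 + 1 = 0
C4: 2C, 2H → 0 − 2 = -2
C5: 3C, 1Cl → 0 + 1 = +1
C6: 2C, 2H → 0 − 2 = -2
The most oxidised carbon is C5 at +1.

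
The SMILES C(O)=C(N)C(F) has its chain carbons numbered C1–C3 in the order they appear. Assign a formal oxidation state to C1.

0

Bonds to more-electronegative neighbours contribute +1 each, bonds to H or metals contribute −1 each, and C–C bonds contribute 0.
C1 has a double bond to C (2×0 = 0), one bond to O (+1), one bond to H (-1).
Oxidation state = 0 + 1 − 1 = 0.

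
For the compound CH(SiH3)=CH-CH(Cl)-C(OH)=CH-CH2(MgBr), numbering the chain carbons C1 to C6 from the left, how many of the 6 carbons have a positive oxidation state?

1

Tallying each carbon's bonds:
C1: 2C, 1H, 1Si → 0 − 1 − 1 = -2
C2: 3C, 1H → 0 − 1 = -1
C3: 2C, 1H, 1Cl → 0 − 1 + 1 = 0
C4: 3C, 1O → 0 + 1 = +1
C5: 3C, 1H → 0 − 1 = -1
C6: 1C, 2H, 1Mg → 0 − 2 − 1 = -3
1 carbon (C4) meets the condition.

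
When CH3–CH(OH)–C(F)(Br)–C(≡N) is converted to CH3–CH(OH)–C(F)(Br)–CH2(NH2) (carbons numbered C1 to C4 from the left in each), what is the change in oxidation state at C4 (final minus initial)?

-4

Before: C4 has 1 bond to C, 3 bonds to N → oxidation state +3.
After: C4 has 1 bond to C, 2 bonds to H, 1 bond to N → oxidation state -1.
Δ = -1 − (+3) = -4, so this is a reduction at C4.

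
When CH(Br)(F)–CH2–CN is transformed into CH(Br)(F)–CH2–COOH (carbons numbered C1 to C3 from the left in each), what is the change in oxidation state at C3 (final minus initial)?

Before: C3 has 1 bond to C, 3 bonds to N → oxidation state +3.
After: C3 has 1 bond to C, 3 bonds to O → oxidation state +3.
Δ = +3 − (+3) = 0, so no net redox change at C3.

0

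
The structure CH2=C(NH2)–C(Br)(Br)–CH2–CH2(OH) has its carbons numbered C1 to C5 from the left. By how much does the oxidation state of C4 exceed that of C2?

-3

C4: 2C, 2H → 0 − 2 = -2
C2: 3C, 1N → 0 + 1 = +1
Difference: -2 − (+1) = -3.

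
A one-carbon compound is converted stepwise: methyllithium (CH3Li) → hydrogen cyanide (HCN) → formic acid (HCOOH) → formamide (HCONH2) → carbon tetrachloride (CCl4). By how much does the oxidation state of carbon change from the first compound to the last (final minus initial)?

Carbon oxidation states along the series — methyllithium: -4, hydrogen cyanide: +2, formic acid: +2, formamide: +2, carbon tetrachloride: +4.
Net change = +4 − (-4) = +8.

+8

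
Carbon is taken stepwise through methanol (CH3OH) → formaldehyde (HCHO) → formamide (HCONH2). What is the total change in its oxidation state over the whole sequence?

+4

Carbon oxidation states along the series — methanol: -2, formaldehyde: 0, formamide: +2.
Net change = +2 − (-2) = +4.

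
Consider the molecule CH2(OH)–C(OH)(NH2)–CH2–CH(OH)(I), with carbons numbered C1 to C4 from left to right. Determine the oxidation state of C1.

-1

Count +1 for every bond to an atom more electronegative than carbon and −1 for every bond to one less electronegative; C–C bonds are 0.
C1 has one bond to C (0), one bond to H (-1), one bond to H (-1), one bond to O (+1).
Oxidation state = 0 − 1 − 1 + 1 = -1.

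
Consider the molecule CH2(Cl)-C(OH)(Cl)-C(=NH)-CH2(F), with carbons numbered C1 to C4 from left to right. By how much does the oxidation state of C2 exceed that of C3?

0

C2: 2C, 1O, 1Cl → 0 + 1 + 1 = +2
C3: 2C, 2N → 0 + 2 = +2
Difference: +2 − (+2) = 0.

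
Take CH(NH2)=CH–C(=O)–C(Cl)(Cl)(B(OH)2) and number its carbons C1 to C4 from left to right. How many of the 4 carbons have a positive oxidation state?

2

Tallying each carbon's bonds:
C1: 2C, 1H, 1N → 0 − 1 + 1 = 0
C2: 3C, 1H → 0 − 1 = -1
C3: 2C, 2O → 0 + 2 = +2
C4: 1C, 2Cl, 1B → 0 + 2 − 1 = +1
2 carbons (C3, C4) meet the condition.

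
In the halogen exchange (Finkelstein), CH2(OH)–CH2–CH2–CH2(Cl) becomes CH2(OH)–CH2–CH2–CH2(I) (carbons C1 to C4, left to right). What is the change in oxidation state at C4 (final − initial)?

0

Before: C4 has 1 bond to C, 2 bonds to H, 1 bond to Cl → oxidation state -1.
After: C4 has 1 bond to C, 2 bonds to H, 1 bond to I → oxidation state -1.
Δ = -1 − (-1) = 0, so no net redox change at C4.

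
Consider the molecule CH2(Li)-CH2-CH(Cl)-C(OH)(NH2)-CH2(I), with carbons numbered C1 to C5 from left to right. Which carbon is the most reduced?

Count +1 for every bond to an atom more electronegative than carbon and −1 for every bond to one less electronegative; C–C bonds are 0. Tallying each carbon:
C1: 1C, 2H, 1Li → 0 − 2 − 1 = -3
C2: 2C, 2H → 0 − 2 = -2
C3: 2C, 1H, 1Cl → 0 − 1 + 1 = 0
C4: 2C, 1O, 1N → 0 + 1 + 1 = +2
C5: 1C, 2H, 1I → 0 − 2 + 1 = -1
The most reduced carbon is C1 at -3.

C1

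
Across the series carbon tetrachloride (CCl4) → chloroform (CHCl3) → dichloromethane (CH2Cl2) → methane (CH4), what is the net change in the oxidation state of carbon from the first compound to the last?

Carbon oxidation states along the series — carbon tetrachloride: +4, chloroform: +2, dichloromethane: 0, methane: -4.
Net change = -4 − (+4) = -8.

-8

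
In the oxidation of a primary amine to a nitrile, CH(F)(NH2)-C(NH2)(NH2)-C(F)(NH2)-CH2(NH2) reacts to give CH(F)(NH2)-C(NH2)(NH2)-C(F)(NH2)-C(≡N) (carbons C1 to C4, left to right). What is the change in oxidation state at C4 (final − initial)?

Before: C4 has 1 bond to C, 2 bonds to H, 1 bond to N → oxidation state -1.
After: C4 has 1 bond to C, 3 bonds to N → oxidation state +3.
Δ = +3 − (-1) = +4, so this is an oxidation at C4.

+4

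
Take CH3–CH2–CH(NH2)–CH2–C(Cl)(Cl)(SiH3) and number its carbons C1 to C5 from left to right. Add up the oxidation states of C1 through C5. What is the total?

Tallying each carbon's bonds:
C1: 1C, 3H → 0 − 3 = -3
C2: 2C, 2H → 0 − 2 = -2
C3: 2C, 1H, 1N → 0 − 1 + 1 = 0
C4: 2C, 2H → 0 − 2 = -2
C5: 1C, 2Cl, 1Si → 0 + 2 − 1 = +1
Sum = -3 − 2 + 0 − 2 + 1 = -6.

-6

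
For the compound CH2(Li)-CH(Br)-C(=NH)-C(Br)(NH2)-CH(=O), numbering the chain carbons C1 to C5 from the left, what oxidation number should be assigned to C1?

-3

C1 has one bond to C (0), one bond to H (-1), one bond to Li (-1), one bond to H (-1).
Oxidation state = 0 − 1 − 1 − 1 = -3.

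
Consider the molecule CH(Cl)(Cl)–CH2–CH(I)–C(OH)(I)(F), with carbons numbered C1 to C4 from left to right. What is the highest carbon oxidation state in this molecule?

+3

Tallying each carbon's bonds:
C1: 1C, 1H, 2Cl → 0 − 1 + 2 = +1
C2: 2C, 2H → 0 − 2 = -2
C3: 2C, 1H, 1I → 0 − 1 + 1 = 0
C4: 1C, 1O, 1F, 1I → 0 + 1 + 1 + 1 = +3
The highest value is +3.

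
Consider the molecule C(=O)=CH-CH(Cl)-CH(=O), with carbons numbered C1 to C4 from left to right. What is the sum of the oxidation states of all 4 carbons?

Count +1 for every bond to an atom more electronegative than carbon and −1 for every bond to one less electronegative; C–C bonds are 0. Tallying each carbon:
C1: 2C, 2O → 0 + 2 = +2
C2: 3C, 1H → 0 − 1 = -1
C3: 2C, 1H, 1Cl → 0 − 1 + 1 = 0
C4: 1C, 1H, 2O → 0 − 1 + 2 = +1
Sum = +2 − 1 + 0 + 1 = +2.

+2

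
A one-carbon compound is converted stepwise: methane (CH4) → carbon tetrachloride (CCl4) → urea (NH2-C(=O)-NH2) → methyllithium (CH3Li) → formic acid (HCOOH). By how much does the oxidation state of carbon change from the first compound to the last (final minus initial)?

Carbon oxidation states along the series — methane: -4, carbon tetrachloride: +4, urea: +4, methyllithium: -4, formic acid: +2.
Net change = +2 − (-4) = +6.

+6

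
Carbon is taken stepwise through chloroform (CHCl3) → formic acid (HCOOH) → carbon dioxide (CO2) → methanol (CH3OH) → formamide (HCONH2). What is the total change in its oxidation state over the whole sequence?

0

Carbon oxidation states along the series — chloroform: +2, formic acid: +2, carbon dioxide: +4, methanol: -2, formamide: +2.
Net change = +2 − (+2) = 0.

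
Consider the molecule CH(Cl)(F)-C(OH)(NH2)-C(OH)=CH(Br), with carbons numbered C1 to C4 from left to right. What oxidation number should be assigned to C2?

Assign +1 per bond to O/N/halogen, −1 per bond to H or an electropositive element, and 0 per bond to carbon.
C2 has one bond to C (0), one bond to C (0), one bond to O (+1), one bond to N (+1).
Oxidation state = 0 + 0 + 1 + 1 = +2.

+2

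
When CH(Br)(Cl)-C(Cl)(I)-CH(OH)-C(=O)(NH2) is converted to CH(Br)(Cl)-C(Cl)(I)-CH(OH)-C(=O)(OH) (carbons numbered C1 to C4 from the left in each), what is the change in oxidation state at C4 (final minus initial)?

0

Before: C4 has 1 bond to C, 2 bonds to O, 1 bond to N → oxidation state +3.
After: C4 has 1 bond to C, 3 bonds to O → oxidation state +3.
Δ = +3 − (+3) = 0, so no net redox change at C4.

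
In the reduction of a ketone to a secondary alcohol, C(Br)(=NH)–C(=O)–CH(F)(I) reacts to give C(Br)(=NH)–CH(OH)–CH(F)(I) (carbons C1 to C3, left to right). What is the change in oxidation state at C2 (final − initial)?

-2

Before: C2 has 2 bonds to C, 2 bonds to O → oxidation state +2.
After: C2 has 2 bonds to C, 1 bond to H, 1 bond to O → oxidation state 0.
Δ = 0 − (+2) = -2, so this is a reduction at C2.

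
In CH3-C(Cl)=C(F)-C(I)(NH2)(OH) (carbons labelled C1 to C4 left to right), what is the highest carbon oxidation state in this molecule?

Each bond to a more electronegative atom (O, N, halogen) counts +1, each bond to a less electronegative atom (H, metal, B, Si) counts −1, and each C–C bond counts 0. Tallying each carbon:
C1: 1C, 3H → 0 − 3 = -3
C2: 3C, 1Cl → 0 + 1 = +1
C3: 3C, 1F → 0 + 1 = +1
C4: 1C, 1O, 1N, 1I → 0 + 1 + 1 + 1 = +3
The highest value is +3.

+3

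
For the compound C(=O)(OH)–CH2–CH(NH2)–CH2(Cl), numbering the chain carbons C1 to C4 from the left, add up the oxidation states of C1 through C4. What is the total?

0

Assign +1 per bond to O/N/halogen, −1 per bond to H or an electropositive element, and 0 per bond to carbon. Tallying each carbon:
C1: 1C, 3O → 0 + 3 = +3
C2: 2C, 2H → 0 − 2 = -2
C3: 2C, 1H, 1N → 0 − 1 + 1 = 0
C4: 1C, 2H, 1Cl → 0 − 2 + 1 = -1
Sum = +3 − 2 + 0 − 1 = 0.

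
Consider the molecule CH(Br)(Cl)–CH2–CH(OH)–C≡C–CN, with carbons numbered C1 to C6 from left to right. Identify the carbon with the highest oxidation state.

C6

Count +1 for every bond to an atom more electronegative than carbon and −1 for every bond to one less electronegative; C–C bonds are 0. Tallying each carbon:
C1: 1C, 1H, 1Cl, 1Br → 0 − 1 + 1 + 1 = +1
C2: 2C, 2H → 0 − 2 = -2
C3: 2C, 1H, 1O → 0 − 1 + 1 = 0
C4: 4C → 0 = 0
C5: 4C → 0 = 0
C6: 1C, 3N → 0 + 3 = +3
The most oxidised carbon is C6 at +3.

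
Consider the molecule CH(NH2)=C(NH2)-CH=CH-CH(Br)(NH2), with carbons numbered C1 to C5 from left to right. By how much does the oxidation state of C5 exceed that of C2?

0

C5: 1C, 1H, 1N, 1Br → 0 − 1 + 1 + 1 = +1
C2: 3C, 1N → 0 + 1 = +1
Difference: +1 − (+1) = 0.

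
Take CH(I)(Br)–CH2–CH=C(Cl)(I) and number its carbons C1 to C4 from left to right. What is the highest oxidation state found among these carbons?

+2

Count +1 for every bond to an atom more electronegative than carbon and −1 for every bond to one less electronegative; C–C bonds are 0. Tallying each carbon:
C1: 1C, 1H, 1Br, 1I → 0 − 1 + 1 + 1 = +1
C2: 2C, 2H → 0 − 2 = -2
C3: 3C, 1H → 0 − 1 = -1
C4: 2C, 1Cl, 1I → 0 + 1 + 1 = +2
The highest value is +2.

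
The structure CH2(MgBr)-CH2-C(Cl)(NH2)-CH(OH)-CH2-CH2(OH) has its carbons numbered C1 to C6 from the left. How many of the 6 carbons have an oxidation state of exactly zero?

Count +1 for every bond to an atom more electronegative than carbon and −1 for every bond to one less electronegative; C–C bonds are 0. Tallying each carbon:
C1: 1C, 2H, 1Mg → 0 − 2 − 1 = -3
C2: 2C, 2H → 0 − 2 = -2
C3: 2C, 1N, 1Cl → 0 + 1 + 1 = +2
C4: 2C, 1H, 1O → 0 − 1 + 1 = 0
C5: 2C, 2H → 0 − 2 = -2
C6: 1C, 2H, 1O → 0 − 2 + 1 = -1
1 carbon (C4) meets the condition.

1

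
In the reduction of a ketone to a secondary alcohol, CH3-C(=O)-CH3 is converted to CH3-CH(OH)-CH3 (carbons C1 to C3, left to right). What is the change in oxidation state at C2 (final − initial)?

Before: C2 has 2 bonds to C, 2 bonds to O → oxidation state +2.
After: C2 has 2 bonds to C, 1 bond to H, 1 bond to O → oxidation state 0.
Δ = 0 − (+2) = -2, so this is a reduction at C2.

-2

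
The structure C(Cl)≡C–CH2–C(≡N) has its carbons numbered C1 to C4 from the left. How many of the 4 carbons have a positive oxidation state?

2

Tallying each carbon's bonds:
C1: 3C, 1Cl → 0 + 1 = +1
C2: 4C → 0 = 0
C3: 2C, 2H → 0 − 2 = -2
C4: 1C, 3N → 0 + 3 = +3
2 carbons (C1, C4) meet the condition.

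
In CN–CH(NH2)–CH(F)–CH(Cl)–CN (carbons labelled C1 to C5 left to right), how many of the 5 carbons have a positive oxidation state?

2

Each bond to a more electronegative atom (O, N, halogen) counts +1, each bond to a less electronegative atom (H, metal, B, Si) counts −1, and each C–C bond counts 0. Tallying each carbon:
C1: 1C, 3N → 0 + 3 = +3
C2: 2C, 1H, 1N → 0 − 1 + 1 = 0
C3: 2C, 1H, 1F → 0 − 1 + 1 = 0
C4: 2C, 1H, 1Cl → 0 − 1 + 1 = 0
C5: 1C, 3N → 0 + 3 = +3
2 carbons (C1, C5) meet the condition.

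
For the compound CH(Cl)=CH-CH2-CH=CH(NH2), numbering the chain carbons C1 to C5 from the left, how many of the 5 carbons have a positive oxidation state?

0

Assign +1 per bond to O/N/halogen, −1 per bond to H or an electropositive element, and 0 per bond to carbon. Tallying each carbon:
C1: 2C, 1H, 1Cl → 0 − 1 + 1 = 0
C2: 3C, 1H → 0 − 1 = -1
C3: 2C, 2H → 0 − 2 = -2
C4: 3C, 1H → 0 − 1 = -1
C5: 2C, 1H, 1N → 0 − 1 + 1 = 0
0 carbons meet the condition.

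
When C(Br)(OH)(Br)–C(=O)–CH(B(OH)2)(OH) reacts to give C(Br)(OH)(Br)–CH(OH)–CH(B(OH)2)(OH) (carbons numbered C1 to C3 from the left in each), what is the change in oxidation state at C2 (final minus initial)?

Before: C2 has 2 bonds to C, 2 bonds to O → oxidation state +2.
After: C2 has 2 bonds to C, 1 bond to H, 1 bond to O → oxidation state 0.
Δ = 0 − (+2) = -2, so this is a reduction at C2.

-2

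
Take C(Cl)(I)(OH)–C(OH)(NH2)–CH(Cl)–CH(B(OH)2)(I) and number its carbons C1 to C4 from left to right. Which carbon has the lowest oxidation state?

Bonds to more-electronegative neighbours contribute +1 each, bonds to H or metals contribute −1 each, and C–C bonds contribute 0. Tallying each carbon:
C1: 1C, 1O, 1Cl, 1I → 0 + 1 + 1 + 1 = +3
C2: 2C, 1O, 1N → 0 + 1 + 1 = +2
C3: 2C, 1H, 1Cl → 0 − 1 + 1 = 0
C4: 1C, 1H, 1I, 1B → 0 − 1 + 1 − 1 = -1
The most reduced carbon is C4 at -1.

C4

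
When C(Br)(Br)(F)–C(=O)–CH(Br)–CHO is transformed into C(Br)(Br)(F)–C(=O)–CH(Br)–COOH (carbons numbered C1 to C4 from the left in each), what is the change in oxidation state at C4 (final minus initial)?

Before: C4 has 1 bond to C, 1 bond to H, 2 bonds to O → oxidation state +1.
After: C4 has 1 bond to C, 3 bonds to O → oxidation state +3.
Δ = +3 − (+1) = +2, so this is an oxidation at C4.

+2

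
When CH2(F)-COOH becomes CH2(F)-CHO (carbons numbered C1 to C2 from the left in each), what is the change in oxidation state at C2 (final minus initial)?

-2

Before: C2 has 1 bond to C, 3 bonds to O → oxidation state +3.
After: C2 has 1 bond to C, 1 bond to H, 2 bonds to O → oxidation state +1.
Δ = +1 − (+3) = -2, so this is a reduction at C2.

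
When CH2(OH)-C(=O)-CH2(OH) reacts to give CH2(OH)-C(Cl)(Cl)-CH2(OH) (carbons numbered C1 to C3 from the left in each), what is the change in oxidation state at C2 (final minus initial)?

Before: C2 has 2 bonds to C, 2 bonds to O → oxidation state +2.
After: C2 has 2 bonds to C, 2 bonds to Cl → oxidation state +2.
Δ = +2 − (+2) = 0, so no net redox change at C2.

0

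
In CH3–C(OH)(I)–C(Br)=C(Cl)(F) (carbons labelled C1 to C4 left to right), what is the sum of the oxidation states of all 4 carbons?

Tallying each carbon's bonds:
C1: 1C, 3H → 0 − 3 = -3
C2: 2C, 1O, 1I → 0 + 1 + 1 = +2
C3: 3C, 1Br → 0 + 1 = +1
C4: 2C, 1F, 1Cl → 0 + 1 + 1 = +2
Sum = -3 + 2 + 1 + 2 = +2.

+2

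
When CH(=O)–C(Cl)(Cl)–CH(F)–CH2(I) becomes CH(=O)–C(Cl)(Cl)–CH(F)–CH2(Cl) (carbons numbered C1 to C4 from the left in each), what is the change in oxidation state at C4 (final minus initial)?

0

Before: C4 has 1 bond to C, 2 bonds to H, 1 bond to I → oxidation state -1.
After: C4 has 1 bond to C, 2 bonds to H, 1 bond to Cl → oxidation state -1.
Δ = -1 − (-1) = 0, so no net redox change at C4.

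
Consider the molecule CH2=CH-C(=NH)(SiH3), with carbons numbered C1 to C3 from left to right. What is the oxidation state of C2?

Count +1 for every bond to an atom more electronegative than carbon and −1 for every bond to one less electronegative; C–C bonds are 0.
C2 has a double bond to C (2×0 = 0), one bond to C (0), one bond to H (-1).
Oxidation state = 0 + 0 − 1 = -1.

-1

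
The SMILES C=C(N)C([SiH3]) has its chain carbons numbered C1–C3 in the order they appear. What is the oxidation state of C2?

+1

Assign +1 per bond to O/N/halogen, −1 per bond to H or an electropositive element, and 0 per bond to carbon.
C2 has a double bond to C (2×0 = 0), one bond to C (0), one bond to N (+1).
Oxidation state = 0 + 0 + 1 = +1.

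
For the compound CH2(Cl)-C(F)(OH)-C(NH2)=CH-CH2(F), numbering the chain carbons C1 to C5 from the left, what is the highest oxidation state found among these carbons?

Tallying each carbon's bonds:
C1: 1C, 2H, 1Cl → 0 − 2 + 1 = -1
C2: 2C, 1O, 1F → 0 + 1 + 1 = +2
C3: 3C, 1N → 0 + 1 = +1
C4: 3C, 1H → 0 − 1 = -1
C5: 1C, 2H, 1F → 0 − 2 + 1 = -1
The highest value is +2.

+2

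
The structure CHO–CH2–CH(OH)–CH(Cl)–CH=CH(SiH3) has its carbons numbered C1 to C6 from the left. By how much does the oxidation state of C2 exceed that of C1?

-3

C2: 2C, 2H → 0 − 2 = -2
C1: 1C, 1H, 2O → 0 − 1 + 2 = +1
Difference: -2 − (+1) = -3.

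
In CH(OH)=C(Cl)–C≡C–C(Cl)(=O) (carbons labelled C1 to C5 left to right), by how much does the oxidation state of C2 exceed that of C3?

+1

C2: 3C, 1Cl → 0 + 1 = +1
C3: 4C → 0 = 0
Difference: +1 − (0) = +1.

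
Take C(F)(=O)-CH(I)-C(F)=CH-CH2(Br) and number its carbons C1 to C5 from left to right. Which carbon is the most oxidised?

Tallying each carbon's bonds:
C1: 1C, 2O, 1F → 0 + 2 + 1 = +3
C2: 2C, 1H, 1I → 0 − 1 + 1 = 0
C3: 3C, 1F → 0 + 1 = +1
C4: 3C, 1H → 0 − 1 = -1
C5: 1C, 2H, 1Br → 0 − 2 + 1 = -1
The most oxidised carbon is C1 at +3.

C1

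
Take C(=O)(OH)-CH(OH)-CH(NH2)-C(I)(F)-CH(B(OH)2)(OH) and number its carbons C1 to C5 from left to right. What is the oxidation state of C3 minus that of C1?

-3

C3: 2C, 1H, 1N → 0 − 1 + 1 = 0
C1: 1C, 3O → 0 + 3 = +3
Difference: 0 − (+3) = -3.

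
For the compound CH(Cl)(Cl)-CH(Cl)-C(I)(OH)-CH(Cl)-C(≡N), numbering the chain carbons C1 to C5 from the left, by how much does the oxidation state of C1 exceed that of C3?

C1: 1C, 1H, 2Cl → 0 − 1 + 2 = +1
C3: 2C, 1O, 1I → 0 + 1 + 1 = +2
Difference: +1 − (+2) = -1.

-1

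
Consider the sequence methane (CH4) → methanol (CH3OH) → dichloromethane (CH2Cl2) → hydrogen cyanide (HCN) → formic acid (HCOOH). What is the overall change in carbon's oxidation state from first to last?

+6

Carbon oxidation states along the series — methane: -4, methanol: -2, dichloromethane: 0, hydrogen cyanide: +2, formic acid: +2.
Net change = +2 − (-4) = +6.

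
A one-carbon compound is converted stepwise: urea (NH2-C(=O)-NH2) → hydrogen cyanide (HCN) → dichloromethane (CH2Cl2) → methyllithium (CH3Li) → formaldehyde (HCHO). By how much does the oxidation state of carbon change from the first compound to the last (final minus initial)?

-4

Carbon oxidation states along the series — urea: +4, hydrogen cyanide: +2, dichloromethane: 0, methyllithium: -4, formaldehyde: 0.
Net change = 0 − (+4) = -4.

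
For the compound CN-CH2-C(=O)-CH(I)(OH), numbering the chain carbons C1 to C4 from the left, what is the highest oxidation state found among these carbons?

Each bond to a more electronegative atom (O, N, halogen) counts +1, each bond to a less electronegative atom (H, metal, B, Si) counts −1, and each C–C bond counts 0. Tallying each carbon:
C1: 1C, 3N → 0 + 3 = +3
C2: 2C, 2H → 0 − 2 = -2
C3: 2C, 2O → 0 + 2 = +2
C4: 1C, 1H, 1O, 1I → 0 − 1 + 1 + 1 = +1
The highest value is +3.

+3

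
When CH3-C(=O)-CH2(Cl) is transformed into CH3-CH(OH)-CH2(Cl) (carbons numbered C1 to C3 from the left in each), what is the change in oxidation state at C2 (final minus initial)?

Before: C2 has 2 bonds to C, 2 bonds to O → oxidation state +2.
After: C2 has 2 bonds to C, 1 bond to H, 1 bond to O → oxidation state 0.
Δ = 0 − (+2) = -2, so this is a reduction at C2.

-2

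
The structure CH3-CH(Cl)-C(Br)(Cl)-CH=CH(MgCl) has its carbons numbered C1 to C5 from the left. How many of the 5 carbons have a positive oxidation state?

1

Assign +1 per bond to O/N/halogen, −1 per bond to H or an electropositive element, and 0 per bond to carbon. Tallying each carbon:
C1: 1C, 3H → 0 − 3 = -3
C2: 2C, 1H, 1Cl → 0 − 1 + 1 = 0
C3: 2C, 1Cl, 1Br → 0 + 1 + 1 = +2
C4: 3C, 1H → 0 − 1 = -1
C5: 2C, 1H, 1Mg → 0 − 1 − 1 = -2
1 carbon (C3) meets the condition.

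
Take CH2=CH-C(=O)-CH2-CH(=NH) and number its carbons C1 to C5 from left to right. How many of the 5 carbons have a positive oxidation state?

Tallying each carbon's bonds:
C1: 2C, 2H → 0 − 2 = -2
C2: 3C, 1H → 0 − 1 = -1
C3: 2C, 2O → 0 + 2 = +2
C4: 2C, 2H → 0 − 2 = -2
C5: 1C, 1H, 2N → 0 − 1 + 2 = +1
2 carbons (C3, C5) meet the condition.

2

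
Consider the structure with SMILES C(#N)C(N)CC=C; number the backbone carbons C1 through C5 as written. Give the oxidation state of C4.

Bonds to more-electronegative neighbours contribute +1 each, bonds to H or metals contribute −1 each, and C–C bonds contribute 0.
C4 has one bond to C (0), a double bond to C (2×0 = 0), one bond to H (-1).
Oxidation state = 0 + 0 − 1 = -1.

-1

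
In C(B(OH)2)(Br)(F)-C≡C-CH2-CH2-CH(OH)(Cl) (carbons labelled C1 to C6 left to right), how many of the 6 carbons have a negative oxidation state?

2

Tallying each carbon's bonds:
C1: 1C, 1F, 1Br, 1B → 0 + 1 + 1 − 1 = +1
C2: 4C → 0 = 0
C3: 4C → 0 = 0
C4: 2C, 2H → 0 − 2 = -2
C5: 2C, 2H → 0 − 2 = -2
C6: 1C, 1H, 1O, 1Cl → 0 − 1 + 1 + 1 = +1
2 carbons (C4, C5) meet the condition.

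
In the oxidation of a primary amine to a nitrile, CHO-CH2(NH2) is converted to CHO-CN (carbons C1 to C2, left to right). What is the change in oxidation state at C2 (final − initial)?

+4

Before: C2 has 1 bond to C, 2 bonds to H, 1 bond to N → oxidation state -1.
After: C2 has 1 bond to C, 3 bonds to N → oxidation state +3.
Δ = +3 − (-1) = +4, so this is an oxidation at C2.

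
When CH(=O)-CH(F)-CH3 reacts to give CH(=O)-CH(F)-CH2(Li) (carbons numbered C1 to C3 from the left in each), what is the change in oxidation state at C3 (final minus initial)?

0

Before: C3 has 1 bond to C, 3 bonds to H → oxidation state -3.
After: C3 has 1 bond to C, 2 bonds to H, 1 bond to Li → oxidation state -3.
Δ = -3 − (-3) = 0, so no net redox change at C3.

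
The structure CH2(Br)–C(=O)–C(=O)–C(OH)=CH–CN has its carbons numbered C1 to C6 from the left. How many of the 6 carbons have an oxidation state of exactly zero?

0

Assign +1 per bond to O/N/halogen, −1 per bond to H or an electropositive element, and 0 per bond to carbon. Tallying each carbon:
C1: 1C, 2H, 1Br → 0 − 2 + 1 = -1
C2: 2C, 2O → 0 + 2 = +2
C3: 2C, 2O → 0 + 2 = +2
C4: 3C, 1O → 0 + 1 = +1
C5: 3C, 1H → 0 − 1 = -1
C6: 1C, 3N → 0 + 3 = +3
0 carbons meet the condition.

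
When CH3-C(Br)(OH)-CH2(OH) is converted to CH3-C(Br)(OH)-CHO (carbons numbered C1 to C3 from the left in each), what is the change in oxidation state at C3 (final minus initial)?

Before: C3 has 1 bond to C, 2 bonds to H, 1 bond to O → oxidation state -1.
After: C3 has 1 bond to C, 1 bond to H, 2 bonds to O → oxidation state +1.
Δ = +1 − (-1) = +2, so this is an oxidation at C3.

+2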